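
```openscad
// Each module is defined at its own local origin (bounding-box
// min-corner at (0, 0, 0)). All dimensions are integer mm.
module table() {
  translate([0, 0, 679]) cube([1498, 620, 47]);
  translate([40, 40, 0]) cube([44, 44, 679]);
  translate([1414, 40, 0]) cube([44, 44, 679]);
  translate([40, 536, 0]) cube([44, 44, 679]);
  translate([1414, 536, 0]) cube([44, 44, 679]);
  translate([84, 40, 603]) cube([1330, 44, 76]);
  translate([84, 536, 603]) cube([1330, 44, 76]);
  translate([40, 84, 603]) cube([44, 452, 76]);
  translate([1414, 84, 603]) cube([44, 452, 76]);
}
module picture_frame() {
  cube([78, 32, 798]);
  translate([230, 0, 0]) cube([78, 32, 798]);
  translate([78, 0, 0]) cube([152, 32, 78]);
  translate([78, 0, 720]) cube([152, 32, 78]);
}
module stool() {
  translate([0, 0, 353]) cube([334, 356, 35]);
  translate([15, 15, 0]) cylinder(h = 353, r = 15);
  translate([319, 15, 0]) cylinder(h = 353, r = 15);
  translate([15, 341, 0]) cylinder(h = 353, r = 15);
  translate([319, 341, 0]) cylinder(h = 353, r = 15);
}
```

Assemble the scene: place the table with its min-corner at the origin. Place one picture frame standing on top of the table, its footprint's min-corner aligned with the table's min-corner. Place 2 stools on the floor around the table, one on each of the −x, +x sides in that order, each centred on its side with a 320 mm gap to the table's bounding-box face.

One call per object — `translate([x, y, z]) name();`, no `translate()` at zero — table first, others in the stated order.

table();
translate([0, 0, 726]) picture_frame();
translate([-654, 132, 0]) stool();
translate([1818, 132, 0]) stool();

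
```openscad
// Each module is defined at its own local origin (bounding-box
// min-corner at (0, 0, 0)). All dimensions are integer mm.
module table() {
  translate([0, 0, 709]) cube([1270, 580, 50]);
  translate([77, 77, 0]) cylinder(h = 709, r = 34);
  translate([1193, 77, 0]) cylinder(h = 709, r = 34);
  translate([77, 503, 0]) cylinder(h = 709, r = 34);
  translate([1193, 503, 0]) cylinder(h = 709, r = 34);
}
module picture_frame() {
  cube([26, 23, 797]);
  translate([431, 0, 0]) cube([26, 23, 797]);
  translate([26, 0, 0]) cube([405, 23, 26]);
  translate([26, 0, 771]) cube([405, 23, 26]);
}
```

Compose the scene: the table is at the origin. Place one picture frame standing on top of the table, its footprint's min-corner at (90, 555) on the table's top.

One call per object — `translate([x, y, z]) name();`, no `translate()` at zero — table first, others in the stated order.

table();
translate([90, 555, 759]) picture_frame();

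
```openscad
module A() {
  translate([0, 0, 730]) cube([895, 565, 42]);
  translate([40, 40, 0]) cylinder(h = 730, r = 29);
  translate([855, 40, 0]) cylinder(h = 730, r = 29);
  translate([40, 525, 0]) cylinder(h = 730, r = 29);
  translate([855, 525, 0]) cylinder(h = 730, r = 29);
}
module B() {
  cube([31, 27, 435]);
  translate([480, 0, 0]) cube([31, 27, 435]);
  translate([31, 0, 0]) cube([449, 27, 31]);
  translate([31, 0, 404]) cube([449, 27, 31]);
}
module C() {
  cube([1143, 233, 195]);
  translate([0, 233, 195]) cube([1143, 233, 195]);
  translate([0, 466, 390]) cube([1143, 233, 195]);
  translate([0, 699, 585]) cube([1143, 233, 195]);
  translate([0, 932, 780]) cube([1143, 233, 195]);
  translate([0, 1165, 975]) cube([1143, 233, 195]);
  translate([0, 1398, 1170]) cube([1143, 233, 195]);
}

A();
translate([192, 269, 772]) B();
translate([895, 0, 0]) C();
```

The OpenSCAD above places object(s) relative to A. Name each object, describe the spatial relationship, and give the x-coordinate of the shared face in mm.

A is a table. B is a picture frame. C is a staircase. The picture frame is on top of the table, centred. The staircase is against the table's +x side, with their −y faces flush. The x-coordinate of the shared face is 895 mm.

The table's +x face and the staircase's −x face are both at x = 895 mm.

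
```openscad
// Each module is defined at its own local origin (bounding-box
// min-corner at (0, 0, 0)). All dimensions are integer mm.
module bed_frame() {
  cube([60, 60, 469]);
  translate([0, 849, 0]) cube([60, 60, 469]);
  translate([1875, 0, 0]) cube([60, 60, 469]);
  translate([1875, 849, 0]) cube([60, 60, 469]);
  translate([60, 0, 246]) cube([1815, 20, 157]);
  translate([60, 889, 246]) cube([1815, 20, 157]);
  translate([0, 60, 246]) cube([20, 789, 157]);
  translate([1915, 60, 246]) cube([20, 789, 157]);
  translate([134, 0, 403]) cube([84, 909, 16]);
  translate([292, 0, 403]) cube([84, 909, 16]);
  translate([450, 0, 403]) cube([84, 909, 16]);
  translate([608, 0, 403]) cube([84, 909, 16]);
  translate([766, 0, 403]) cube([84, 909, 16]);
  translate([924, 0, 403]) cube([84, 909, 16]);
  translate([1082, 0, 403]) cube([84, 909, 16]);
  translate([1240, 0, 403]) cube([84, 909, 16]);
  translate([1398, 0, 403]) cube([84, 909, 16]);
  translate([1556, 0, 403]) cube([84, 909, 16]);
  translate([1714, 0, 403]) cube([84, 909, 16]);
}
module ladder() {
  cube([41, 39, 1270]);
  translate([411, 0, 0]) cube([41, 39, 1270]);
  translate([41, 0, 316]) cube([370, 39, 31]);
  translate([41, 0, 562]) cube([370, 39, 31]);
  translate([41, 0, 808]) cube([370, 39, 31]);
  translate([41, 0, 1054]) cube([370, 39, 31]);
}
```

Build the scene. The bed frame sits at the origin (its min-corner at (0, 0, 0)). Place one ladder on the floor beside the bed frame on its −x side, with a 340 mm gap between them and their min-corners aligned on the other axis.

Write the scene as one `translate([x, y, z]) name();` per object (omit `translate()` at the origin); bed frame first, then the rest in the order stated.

bed_frame();
translate([-792, 0, 0]) ladder();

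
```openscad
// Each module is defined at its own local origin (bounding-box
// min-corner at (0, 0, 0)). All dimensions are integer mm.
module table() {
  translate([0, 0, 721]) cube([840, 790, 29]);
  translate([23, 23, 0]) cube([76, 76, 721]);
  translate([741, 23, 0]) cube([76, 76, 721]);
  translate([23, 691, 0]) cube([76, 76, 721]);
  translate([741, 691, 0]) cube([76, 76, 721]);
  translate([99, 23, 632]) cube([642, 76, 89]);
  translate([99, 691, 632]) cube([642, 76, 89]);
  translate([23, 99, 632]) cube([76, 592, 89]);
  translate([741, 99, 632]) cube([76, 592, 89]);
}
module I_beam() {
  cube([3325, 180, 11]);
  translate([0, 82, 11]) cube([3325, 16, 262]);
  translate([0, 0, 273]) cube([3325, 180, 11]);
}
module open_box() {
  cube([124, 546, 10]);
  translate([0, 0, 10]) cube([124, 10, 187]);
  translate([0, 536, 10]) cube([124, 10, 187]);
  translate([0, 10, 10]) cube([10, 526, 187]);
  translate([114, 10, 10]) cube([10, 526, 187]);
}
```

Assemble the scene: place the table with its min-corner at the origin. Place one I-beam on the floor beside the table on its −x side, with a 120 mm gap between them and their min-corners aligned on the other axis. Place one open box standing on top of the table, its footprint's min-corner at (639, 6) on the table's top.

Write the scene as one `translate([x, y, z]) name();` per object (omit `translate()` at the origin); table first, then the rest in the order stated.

table();
translate([-3445, 0, 0]) I_beam();
translate([639, 6, 750]) open_box();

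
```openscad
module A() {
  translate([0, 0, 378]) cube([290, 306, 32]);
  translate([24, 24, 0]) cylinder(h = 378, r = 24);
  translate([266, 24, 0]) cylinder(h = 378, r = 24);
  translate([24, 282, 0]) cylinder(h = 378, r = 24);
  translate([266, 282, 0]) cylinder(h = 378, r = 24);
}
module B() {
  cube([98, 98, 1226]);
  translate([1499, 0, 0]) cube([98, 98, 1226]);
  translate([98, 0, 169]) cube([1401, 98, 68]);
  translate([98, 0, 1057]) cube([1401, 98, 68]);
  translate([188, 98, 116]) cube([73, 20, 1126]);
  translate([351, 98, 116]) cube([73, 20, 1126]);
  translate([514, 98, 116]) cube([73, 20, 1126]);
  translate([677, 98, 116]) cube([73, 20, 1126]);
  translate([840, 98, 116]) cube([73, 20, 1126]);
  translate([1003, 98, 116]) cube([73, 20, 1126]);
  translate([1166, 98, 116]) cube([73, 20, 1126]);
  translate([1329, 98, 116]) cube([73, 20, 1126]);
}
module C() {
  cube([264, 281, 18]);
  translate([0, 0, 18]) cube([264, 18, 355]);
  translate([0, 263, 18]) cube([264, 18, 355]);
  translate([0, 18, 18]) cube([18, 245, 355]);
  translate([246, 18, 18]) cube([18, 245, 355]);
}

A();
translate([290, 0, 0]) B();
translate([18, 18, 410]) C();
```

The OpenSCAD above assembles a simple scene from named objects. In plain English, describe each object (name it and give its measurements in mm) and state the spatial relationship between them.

A is a simple wooden stool: a rectangular seat 290 mm (x) by 306 mm (y), 32 mm thick, top face at z = 410 mm, on four round legs, each 48 mm in diameter. The legs rest on z = 0, each leg's axis is inset half a diameter from the nearest pair of seat edges (so the leg's bounding box is flush with the corner).

B is a fence section. Two 98×98 mm posts, 1226 mm tall, stand on the floor with a clear span of 1401 mm between their inner faces. Two horizontal rails of 98×68 mm section span the gap between the posts with their undersides at z = 169 mm and z = 1057 mm, flush with the posts' −y face. 8 pickets, each 73 mm wide, 20 mm thick and 1126 mm tall, are fixed to the +y face of the rails with their bottoms at z = 116 mm, evenly spaced across the span with equal gaps (rounded down to the nearest mm) at the −x end and between each pair — any rounding remainder accumulates at the +x end.

C is an open-topped rectangular box: outside dimensions 264×281×373 mm, with a uniform wall and base thickness of 18 mm. The base is a full 264×281 slab on the floor; four walls sit on top of the base. The front and back walls (the −y and +y sides) span the full width; the two side walls fit between them.

The fence section is against the stool's +x side, with their −y faces flush. The open box is on top of the stool.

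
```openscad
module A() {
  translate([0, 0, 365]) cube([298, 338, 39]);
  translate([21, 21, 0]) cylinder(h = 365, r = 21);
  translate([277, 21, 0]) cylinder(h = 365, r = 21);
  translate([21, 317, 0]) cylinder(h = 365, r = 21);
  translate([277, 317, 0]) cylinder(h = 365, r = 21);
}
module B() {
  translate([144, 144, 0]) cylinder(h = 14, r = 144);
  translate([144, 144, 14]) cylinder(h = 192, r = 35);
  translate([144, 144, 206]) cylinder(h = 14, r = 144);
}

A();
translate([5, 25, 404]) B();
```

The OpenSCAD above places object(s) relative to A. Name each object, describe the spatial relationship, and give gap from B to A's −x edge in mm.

A is a stool. B is a spool. The spool is on top of the stool, centred. The gap from the spool to the stool's −x edge is 5 mm.

The spool's min-x is at 5; the stool's min-x is 0; gap = 5 mm.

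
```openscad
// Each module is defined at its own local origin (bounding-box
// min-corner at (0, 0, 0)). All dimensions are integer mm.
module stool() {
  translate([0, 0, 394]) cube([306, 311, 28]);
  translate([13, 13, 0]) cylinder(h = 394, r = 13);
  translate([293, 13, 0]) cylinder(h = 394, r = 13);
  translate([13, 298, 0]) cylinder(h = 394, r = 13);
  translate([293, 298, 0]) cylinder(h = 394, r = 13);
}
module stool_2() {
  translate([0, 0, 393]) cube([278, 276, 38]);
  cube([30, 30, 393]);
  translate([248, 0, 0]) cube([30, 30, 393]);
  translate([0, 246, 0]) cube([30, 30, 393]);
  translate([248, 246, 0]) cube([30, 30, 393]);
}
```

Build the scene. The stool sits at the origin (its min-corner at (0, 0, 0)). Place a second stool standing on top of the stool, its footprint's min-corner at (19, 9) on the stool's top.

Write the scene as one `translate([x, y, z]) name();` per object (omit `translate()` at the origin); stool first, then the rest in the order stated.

stool();
translate([19, 9, 422]) stool_2();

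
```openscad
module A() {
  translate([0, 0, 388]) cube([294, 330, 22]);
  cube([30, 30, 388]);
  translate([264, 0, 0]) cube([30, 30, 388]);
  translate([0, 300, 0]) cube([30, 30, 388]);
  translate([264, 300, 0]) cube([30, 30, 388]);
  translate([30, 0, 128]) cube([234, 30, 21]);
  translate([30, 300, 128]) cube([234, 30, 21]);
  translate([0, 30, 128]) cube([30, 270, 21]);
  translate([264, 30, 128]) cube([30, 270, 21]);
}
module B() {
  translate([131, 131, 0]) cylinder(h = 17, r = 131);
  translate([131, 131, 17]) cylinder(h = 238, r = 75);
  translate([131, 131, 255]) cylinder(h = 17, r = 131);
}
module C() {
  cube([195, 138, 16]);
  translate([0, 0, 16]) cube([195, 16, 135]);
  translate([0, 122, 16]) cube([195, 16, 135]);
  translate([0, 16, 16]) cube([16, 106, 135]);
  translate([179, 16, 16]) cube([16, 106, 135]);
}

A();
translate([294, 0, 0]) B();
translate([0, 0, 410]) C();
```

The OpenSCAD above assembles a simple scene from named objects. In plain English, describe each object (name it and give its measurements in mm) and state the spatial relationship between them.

A is a simple wooden stool: a rectangular seat 294 mm (x) by 330 mm (y), 22 mm thick, top face at z = 410 mm, on four square legs, each 30×30 mm in cross-section. The legs rest on z = 0, each flush with a corner of the seat. Four stretchers, 30 mm wide and 21 mm tall, connect adjacent legs with their undersides at z = 128 mm, each running between the inner faces of the legs it joins and aligned with the legs' outer faces on the other axis.

B is a spool: two coaxial disc flanges of radius 131 mm and thickness 17 mm, joined by a core cylinder of radius 75 mm and height 238 mm. The lower flange rests on z = 0 and the three cylinders share a vertical axis.

C is an open-topped rectangular box: outside dimensions 195×138×151 mm, with a uniform wall and base thickness of 16 mm. The base is a full 195×138 slab on the floor; four walls sit on top of the base. The front and back walls (the −y and +y sides) span the full width; the two side walls fit between them.

The spool is against the stool's +x side, with their −y faces flush. The open box is on top of the stool.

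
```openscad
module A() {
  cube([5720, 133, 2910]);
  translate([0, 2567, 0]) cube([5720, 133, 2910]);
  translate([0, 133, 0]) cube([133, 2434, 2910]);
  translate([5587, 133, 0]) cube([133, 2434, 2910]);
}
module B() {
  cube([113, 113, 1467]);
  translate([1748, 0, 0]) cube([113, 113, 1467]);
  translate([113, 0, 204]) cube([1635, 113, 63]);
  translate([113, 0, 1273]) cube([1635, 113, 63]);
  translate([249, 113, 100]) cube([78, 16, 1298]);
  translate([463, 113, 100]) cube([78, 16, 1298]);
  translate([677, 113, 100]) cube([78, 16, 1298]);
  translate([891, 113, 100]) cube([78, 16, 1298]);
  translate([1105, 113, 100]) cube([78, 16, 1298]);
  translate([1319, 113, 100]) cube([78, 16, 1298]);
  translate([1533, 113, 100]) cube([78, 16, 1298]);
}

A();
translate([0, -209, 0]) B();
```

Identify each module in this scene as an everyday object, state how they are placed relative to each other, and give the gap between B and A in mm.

The fence section's nearest face is 80 mm from the house frame's −y face.

A is a house frame. B is a fence section. The fence section is on the floor beside the house frame on its −y side. The gap between the fence section and the house frame is 80 mm.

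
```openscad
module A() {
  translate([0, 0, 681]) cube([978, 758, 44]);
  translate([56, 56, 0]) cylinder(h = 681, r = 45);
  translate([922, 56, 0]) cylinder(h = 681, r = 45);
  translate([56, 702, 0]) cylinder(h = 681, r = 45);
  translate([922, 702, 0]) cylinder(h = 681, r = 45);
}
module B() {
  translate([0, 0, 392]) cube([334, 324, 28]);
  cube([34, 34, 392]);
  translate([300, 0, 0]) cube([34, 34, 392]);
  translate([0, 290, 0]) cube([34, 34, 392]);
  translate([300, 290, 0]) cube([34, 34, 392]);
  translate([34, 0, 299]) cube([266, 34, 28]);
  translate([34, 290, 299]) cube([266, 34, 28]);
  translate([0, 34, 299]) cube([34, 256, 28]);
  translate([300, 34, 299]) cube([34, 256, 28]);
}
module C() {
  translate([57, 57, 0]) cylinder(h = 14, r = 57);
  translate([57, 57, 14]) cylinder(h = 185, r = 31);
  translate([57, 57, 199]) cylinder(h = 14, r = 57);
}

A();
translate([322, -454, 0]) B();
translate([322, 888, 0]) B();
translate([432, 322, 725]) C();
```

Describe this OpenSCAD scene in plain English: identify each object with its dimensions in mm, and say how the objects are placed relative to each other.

A is a rectangular dining table. The top is 978×758×44 mm with its upper surface at z = 725 mm. It stands on four round legs of 90 mm diameter, each leg's bounding box inset 11 mm from the nearest pair of top edges, running from the floor to the underside of the top.

B is a simple wooden stool: a rectangular seat 334 mm (x) by 324 mm (y), 28 mm thick, top face at z = 420 mm, on four square legs, each 34×34 mm in cross-section. The legs rest on z = 0, each flush with a corner of the seat. Four stretchers, 34 mm wide and 28 mm tall, connect adjacent legs with their undersides at z = 299 mm, each running between the inner faces of the legs it joins and aligned with the legs' outer faces on the other axis.

C is a spool: two coaxial disc flanges of radius 57 mm and thickness 14 mm, joined by a core cylinder of radius 31 mm and height 185 mm. The lower flange rests on z = 0 and the three cylinders share a vertical axis.

Two stools sit around the table at the −y, +y sides. The spool is on top of the table, centred.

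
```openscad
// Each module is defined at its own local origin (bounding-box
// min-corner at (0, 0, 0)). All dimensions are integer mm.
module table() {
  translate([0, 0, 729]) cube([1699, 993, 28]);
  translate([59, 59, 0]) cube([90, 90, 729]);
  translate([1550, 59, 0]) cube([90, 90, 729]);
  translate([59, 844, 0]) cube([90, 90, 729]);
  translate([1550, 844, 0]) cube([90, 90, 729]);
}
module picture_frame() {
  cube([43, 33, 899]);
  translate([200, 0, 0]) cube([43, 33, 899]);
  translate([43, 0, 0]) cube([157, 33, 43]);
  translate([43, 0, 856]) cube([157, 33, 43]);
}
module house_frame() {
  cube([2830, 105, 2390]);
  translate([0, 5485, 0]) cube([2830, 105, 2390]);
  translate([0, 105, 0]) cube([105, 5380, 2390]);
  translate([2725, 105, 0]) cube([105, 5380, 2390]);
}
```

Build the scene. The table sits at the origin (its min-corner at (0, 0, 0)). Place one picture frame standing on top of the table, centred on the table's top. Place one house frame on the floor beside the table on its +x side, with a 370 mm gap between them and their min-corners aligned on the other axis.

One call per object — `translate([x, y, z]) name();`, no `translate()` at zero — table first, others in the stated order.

table();
translate([728, 480, 757]) picture_frame();
translate([2069, 0, 0]) house_frame();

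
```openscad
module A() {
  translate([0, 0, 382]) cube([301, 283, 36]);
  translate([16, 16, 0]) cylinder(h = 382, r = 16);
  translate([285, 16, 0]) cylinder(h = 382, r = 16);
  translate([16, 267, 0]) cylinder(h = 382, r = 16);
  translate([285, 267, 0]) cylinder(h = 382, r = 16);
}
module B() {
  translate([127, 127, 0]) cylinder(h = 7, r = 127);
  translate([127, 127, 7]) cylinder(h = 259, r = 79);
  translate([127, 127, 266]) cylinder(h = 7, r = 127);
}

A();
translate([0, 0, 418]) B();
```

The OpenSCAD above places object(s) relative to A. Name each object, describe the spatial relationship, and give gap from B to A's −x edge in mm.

A is a stool. B is a spool. The spool is on top of the stool. The gap from the spool to the stool's −x edge is 0 mm.

The spool's min-x is at 0; the stool's min-x is 0; gap = 0 mm.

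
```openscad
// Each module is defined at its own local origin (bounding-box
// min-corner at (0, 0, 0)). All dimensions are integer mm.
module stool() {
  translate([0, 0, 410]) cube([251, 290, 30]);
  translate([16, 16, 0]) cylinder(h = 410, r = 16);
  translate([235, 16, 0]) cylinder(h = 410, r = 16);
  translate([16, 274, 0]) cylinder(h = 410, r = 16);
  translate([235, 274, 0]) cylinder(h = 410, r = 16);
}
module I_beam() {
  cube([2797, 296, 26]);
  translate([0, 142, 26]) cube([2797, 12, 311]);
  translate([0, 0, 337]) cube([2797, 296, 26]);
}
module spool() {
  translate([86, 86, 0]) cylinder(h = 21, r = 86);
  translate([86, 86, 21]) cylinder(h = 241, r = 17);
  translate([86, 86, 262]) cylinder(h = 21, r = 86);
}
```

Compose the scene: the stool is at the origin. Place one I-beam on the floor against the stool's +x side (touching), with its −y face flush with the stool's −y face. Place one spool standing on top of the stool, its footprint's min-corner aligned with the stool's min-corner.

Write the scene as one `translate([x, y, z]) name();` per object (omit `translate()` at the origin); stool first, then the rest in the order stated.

stool();
translate([251, 0, 0]) I_beam();
translate([0, 0, 440]) spool();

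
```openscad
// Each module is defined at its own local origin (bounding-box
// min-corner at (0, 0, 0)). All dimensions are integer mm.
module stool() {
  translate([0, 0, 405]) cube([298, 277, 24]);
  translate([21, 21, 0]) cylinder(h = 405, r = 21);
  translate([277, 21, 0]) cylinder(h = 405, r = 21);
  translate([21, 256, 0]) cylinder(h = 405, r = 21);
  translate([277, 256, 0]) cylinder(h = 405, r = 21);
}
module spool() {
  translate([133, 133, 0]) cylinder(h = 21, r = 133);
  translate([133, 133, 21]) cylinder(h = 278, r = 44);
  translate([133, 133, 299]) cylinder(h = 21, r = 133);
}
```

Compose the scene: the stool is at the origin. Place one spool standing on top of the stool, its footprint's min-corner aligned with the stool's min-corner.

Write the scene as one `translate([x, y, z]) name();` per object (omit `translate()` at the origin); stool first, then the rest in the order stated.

stool();
translate([0, 0, 429]) spool();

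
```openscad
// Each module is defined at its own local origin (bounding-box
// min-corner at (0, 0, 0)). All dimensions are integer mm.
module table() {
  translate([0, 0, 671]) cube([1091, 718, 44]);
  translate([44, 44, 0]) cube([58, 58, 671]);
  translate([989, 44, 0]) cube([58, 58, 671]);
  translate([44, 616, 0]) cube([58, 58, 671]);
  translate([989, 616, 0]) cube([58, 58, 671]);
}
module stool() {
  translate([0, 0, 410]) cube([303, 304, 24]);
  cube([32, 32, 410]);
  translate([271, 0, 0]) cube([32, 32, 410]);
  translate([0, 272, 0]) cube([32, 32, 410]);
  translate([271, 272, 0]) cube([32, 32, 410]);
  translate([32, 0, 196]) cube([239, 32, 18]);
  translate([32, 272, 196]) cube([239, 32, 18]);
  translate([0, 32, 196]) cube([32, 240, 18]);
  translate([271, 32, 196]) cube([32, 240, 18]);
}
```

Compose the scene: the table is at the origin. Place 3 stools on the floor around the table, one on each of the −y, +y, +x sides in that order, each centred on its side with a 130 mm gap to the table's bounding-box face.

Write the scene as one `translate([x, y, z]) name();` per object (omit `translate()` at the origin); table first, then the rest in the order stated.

table();
translate([394, -434, 0]) stool();
translate([394, 848, 0]) stool();
translate([1221, 207, 0]) stool();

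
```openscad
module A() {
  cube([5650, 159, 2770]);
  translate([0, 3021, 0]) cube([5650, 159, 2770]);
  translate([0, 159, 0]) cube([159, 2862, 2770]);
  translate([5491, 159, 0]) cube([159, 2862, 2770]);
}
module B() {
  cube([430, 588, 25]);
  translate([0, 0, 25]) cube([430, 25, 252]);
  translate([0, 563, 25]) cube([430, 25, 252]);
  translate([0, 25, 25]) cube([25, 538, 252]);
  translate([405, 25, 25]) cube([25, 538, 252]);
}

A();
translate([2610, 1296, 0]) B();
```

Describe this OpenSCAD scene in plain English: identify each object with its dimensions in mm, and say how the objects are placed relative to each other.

A is the wall frame of a small rectangular building: four walls, each 2770 mm tall and 159 mm thick, enclosing a footprint 5650 mm (x) by 3180 mm (y) outside-to-outside, with no floor or roof. The front and back walls (the −y and +y sides) span the full width; the two side walls fit between them.

B is an open storage box with external size 430×588×277 mm and wall thickness 25 mm (the base is also 25 mm thick). The base covers the whole footprint; the four walls stand on the base, with the y-facing walls full-width and the x-facing walls fitting between their inner faces.

The open box sits inside the house frame, centred.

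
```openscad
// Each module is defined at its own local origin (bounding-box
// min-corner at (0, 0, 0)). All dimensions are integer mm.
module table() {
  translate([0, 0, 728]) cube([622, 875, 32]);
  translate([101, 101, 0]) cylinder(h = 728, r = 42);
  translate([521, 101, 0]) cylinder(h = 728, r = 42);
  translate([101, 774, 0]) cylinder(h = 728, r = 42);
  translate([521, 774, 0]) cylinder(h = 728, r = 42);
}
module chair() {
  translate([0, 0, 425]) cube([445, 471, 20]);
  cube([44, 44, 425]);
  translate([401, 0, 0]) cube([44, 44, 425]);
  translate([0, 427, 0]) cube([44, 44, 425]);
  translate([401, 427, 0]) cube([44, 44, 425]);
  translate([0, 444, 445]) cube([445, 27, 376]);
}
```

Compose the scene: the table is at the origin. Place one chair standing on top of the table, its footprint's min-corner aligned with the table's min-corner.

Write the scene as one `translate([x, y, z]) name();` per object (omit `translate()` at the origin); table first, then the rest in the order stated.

table();
translate([0, 0, 760]) chair();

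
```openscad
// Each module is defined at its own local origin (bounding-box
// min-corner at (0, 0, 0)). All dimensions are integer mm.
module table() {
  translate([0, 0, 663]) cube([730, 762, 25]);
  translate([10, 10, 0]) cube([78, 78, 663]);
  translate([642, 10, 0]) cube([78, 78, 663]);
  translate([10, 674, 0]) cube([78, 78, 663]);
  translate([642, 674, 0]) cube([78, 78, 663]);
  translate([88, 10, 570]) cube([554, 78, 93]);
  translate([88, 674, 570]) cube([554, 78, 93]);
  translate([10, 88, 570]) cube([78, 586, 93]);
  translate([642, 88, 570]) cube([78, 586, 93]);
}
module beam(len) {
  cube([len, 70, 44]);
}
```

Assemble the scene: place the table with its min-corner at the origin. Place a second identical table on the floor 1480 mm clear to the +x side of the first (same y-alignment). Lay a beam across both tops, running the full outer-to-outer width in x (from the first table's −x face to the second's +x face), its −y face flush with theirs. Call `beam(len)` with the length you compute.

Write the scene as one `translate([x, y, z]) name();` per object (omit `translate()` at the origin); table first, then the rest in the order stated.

table();
translate([2210, 0, 0]) table();
translate([0, 0, 688]) beam(2940);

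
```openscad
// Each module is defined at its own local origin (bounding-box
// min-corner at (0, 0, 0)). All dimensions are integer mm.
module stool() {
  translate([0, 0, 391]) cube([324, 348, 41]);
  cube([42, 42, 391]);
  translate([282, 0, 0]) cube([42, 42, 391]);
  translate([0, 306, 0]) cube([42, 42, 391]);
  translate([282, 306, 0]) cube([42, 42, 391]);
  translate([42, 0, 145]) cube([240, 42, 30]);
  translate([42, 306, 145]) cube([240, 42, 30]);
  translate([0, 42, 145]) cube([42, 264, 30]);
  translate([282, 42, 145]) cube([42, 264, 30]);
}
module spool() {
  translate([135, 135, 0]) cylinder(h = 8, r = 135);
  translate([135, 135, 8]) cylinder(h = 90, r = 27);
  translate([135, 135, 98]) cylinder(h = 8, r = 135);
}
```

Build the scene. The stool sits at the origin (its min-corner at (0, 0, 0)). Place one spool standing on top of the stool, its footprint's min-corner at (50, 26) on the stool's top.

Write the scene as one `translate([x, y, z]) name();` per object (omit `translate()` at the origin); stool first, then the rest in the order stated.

stool();
translate([50, 26, 432]) spool();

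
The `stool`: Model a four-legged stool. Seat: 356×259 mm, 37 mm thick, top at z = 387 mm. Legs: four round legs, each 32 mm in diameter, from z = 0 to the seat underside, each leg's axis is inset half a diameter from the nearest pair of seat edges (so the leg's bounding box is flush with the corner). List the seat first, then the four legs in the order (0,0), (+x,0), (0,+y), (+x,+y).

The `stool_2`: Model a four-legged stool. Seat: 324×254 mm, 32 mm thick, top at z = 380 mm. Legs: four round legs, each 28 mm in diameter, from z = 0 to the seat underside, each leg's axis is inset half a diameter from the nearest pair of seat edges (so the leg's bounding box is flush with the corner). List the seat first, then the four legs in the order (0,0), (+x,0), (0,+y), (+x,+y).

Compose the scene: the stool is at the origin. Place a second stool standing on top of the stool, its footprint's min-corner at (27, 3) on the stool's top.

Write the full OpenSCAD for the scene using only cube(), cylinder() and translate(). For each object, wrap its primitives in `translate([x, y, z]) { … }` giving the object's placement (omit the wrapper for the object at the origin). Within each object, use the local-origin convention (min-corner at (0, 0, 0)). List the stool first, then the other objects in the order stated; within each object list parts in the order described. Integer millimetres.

translate([0, 0, 350]) cube([356, 259, 37]);
translate([16, 16, 0]) cylinder(h = 350, r = 16);
translate([340, 16, 0]) cylinder(h = 350, r = 16);
translate([16, 243, 0]) cylinder(h = 350, r = 16);
translate([340, 243, 0]) cylinder(h = 350, r = 16);
translate([27, 3, 387]) {
  translate([0, 0, 348]) cube([324, 254, 32]);
  translate([14, 14, 0]) cylinder(h = 348, r = 14);
  translate([310, 14, 0]) cylinder(h = 348, r = 14);
  translate([14, 240, 0]) cylinder(h = 348, r = 14);
  translate([310, 240, 0]) cylinder(h = 348, r = 14);
}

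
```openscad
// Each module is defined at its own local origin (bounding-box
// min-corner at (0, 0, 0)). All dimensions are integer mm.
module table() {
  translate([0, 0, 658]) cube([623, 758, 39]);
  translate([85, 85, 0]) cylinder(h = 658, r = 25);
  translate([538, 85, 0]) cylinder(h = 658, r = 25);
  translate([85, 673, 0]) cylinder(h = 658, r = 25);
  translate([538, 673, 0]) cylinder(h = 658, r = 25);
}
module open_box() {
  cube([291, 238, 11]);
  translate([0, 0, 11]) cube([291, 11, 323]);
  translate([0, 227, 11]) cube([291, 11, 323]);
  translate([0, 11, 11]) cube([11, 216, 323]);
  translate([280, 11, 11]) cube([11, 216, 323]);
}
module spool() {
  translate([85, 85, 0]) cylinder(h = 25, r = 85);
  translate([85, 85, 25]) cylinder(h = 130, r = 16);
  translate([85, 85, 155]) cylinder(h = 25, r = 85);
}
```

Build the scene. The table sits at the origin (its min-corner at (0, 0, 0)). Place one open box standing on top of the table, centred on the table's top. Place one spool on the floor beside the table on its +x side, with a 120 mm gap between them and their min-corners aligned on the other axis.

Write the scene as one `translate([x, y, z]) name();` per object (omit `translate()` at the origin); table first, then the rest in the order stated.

table();
translate([166, 260, 697]) open_box();
translate([743, 0, 0]) spool();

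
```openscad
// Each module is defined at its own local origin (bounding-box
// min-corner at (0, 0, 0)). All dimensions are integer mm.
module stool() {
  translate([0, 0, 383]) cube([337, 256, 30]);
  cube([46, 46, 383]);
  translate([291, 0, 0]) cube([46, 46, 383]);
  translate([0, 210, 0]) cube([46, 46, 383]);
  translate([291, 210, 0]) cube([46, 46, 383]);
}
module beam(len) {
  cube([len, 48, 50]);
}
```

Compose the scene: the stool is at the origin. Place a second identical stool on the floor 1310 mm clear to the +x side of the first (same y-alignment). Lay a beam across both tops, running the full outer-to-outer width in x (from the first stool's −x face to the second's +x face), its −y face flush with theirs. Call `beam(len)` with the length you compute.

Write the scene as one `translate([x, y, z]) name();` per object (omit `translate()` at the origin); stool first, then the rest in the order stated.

stool();
translate([1647, 0, 0]) stool();
translate([0, 0, 413]) beam(1984);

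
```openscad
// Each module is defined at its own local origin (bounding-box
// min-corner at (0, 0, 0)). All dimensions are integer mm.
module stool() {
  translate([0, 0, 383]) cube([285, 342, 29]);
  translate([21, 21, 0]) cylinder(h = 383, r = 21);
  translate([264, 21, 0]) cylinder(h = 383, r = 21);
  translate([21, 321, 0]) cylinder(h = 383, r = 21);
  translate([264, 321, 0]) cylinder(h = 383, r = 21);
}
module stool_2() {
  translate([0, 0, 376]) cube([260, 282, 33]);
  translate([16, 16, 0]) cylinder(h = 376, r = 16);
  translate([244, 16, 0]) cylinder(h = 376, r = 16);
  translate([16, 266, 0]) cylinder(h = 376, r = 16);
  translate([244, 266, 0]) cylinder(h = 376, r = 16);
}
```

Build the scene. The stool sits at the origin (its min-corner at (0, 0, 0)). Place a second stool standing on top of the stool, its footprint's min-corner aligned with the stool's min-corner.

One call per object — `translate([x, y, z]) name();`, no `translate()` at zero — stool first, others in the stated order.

stool();
translate([0, 0, 412]) stool_2();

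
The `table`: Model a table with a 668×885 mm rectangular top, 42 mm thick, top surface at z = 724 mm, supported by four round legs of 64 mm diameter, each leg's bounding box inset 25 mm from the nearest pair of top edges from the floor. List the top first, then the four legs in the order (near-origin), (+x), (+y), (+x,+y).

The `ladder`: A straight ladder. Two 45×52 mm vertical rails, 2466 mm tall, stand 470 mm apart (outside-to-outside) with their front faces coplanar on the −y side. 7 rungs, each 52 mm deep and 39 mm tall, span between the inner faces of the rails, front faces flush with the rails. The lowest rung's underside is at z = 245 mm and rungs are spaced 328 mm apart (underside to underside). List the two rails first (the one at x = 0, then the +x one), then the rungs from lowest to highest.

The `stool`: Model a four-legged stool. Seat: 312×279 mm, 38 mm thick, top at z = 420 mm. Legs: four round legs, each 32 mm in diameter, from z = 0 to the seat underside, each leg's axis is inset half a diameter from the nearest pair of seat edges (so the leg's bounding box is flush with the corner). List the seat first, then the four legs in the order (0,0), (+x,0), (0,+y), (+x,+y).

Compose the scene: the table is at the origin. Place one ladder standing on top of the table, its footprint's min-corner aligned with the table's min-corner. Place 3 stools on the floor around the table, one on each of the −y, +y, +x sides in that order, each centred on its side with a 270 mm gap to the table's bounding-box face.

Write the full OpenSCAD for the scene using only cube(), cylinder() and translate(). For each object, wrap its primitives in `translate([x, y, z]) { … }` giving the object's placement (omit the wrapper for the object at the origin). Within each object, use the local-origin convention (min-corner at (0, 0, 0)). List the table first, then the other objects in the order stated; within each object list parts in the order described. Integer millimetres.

translate([0, 0, 682]) cube([668, 885, 42]);
translate([57, 57, 0]) cylinder(h = 682, r = 32);
translate([611, 57, 0]) cylinder(h = 682, r = 32);
translate([57, 828, 0]) cylinder(h = 682, r = 32);
translate([611, 828, 0]) cylinder(h = 682, r = 32);
translate([0, 0, 724]) {
  cube([45, 52, 2466]);
  translate([425, 0, 0]) cube([45, 52, 2466]);
  translate([45, 0, 245]) cube([380, 52, 39]);
  translate([45, 0, 573]) cube([380, 52, 39]);
  translate([45, 0, 901]) cube([380, 52, 39]);
  translate([45, 0, 1229]) cube([380, 52, 39]);
  translate([45, 0, 1557]) cube([380, 52, 39]);
  translate([45, 0, 1885]) cube([380, 52, 39]);
  translate([45, 0, 2213]) cube([380, 52, 39]);
}
translate([178, -549, 0]) {
  translate([0, 0, 382]) cube([312, 279, 38]);
  translate([16, 16, 0]) cylinder(h = 382, r = 16);
  translate([296, 16, 0]) cylinder(h = 382, r = 16);
  translate([16, 263, 0]) cylinder(h = 382, r = 16);
  translate([296, 263, 0]) cylinder(h = 382, r = 16);
}
translate([178, 1155, 0]) {
  translate([0, 0, 382]) cube([312, 279, 38]);
  translate([16, 16, 0]) cylinder(h = 382, r = 16);
  translate([296, 16, 0]) cylinder(h = 382, r = 16);
  translate([16, 263, 0]) cylinder(h = 382, r = 16);
  translate([296, 263, 0]) cylinder(h = 382, r = 16);
}
translate([938, 303, 0]) {
  translate([0, 0, 382]) cube([312, 279, 38]);
  translate([16, 16, 0]) cylinder(h = 382, r = 16);
  translate([296, 16, 0]) cylinder(h = 382, r = 16);
  translate([16, 263, 0]) cylinder(h = 382, r = 16);
  translate([296, 263, 0]) cylinder(h = 382, r = 16);
}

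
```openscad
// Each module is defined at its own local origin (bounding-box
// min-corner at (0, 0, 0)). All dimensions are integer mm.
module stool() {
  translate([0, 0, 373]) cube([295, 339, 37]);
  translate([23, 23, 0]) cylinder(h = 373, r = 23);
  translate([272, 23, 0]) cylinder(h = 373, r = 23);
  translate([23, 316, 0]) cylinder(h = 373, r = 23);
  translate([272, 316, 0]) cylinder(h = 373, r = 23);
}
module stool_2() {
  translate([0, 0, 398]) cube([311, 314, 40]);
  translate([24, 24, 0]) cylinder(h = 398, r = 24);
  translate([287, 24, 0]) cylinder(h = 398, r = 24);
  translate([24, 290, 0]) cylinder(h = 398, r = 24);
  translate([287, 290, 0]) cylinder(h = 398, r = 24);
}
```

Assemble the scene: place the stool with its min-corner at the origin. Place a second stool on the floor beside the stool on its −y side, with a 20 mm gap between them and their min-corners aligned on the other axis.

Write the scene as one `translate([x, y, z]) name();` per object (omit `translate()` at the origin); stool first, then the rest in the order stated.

stool();
translate([0, -334, 0]) stool_2();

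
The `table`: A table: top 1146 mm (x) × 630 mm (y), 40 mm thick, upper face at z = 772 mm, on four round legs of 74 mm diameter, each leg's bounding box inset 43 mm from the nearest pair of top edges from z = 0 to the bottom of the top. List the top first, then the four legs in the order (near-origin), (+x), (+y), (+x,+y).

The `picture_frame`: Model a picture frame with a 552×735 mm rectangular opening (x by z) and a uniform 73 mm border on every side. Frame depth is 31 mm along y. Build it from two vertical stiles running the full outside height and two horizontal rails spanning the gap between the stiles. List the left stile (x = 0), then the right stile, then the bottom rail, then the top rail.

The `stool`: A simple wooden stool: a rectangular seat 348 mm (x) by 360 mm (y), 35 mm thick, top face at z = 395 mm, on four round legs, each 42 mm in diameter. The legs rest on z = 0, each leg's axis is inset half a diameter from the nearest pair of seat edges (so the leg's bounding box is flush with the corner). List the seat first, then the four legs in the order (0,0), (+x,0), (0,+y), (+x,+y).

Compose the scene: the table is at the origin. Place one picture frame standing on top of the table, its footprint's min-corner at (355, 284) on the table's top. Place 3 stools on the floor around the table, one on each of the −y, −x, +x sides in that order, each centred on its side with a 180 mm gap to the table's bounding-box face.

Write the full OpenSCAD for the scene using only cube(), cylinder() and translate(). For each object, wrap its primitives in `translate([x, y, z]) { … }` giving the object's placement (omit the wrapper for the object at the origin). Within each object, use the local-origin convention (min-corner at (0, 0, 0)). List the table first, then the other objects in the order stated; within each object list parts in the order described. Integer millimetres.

translate([0, 0, 732]) cube([1146, 630, 40]);
translate([80, 80, 0]) cylinder(h = 732, r = 37);
translate([1066, 80, 0]) cylinder(h = 732, r = 37);
translate([80, 550, 0]) cylinder(h = 732, r = 37);
translate([1066, 550, 0]) cylinder(h = 732, r = 37);
translate([355, 284, 772]) {
  cube([73, 31, 881]);
  translate([625, 0, 0]) cube([73, 31, 881]);
  translate([73, 0, 0]) cube([552, 31, 73]);
  translate([73, 0, 808]) cube([552, 31, 73]);
}
translate([399, -540, 0]) {
  translate([0, 0, 360]) cube([348, 360, 35]);
  translate([21, 21, 0]) cylinder(h = 360, r = 21);
  translate([327, 21, 0]) cylinder(h = 360, r = 21);
  translate([21, 339, 0]) cylinder(h = 360, r = 21);
  translate([327, 339, 0]) cylinder(h = 360, r = 21);
}
translate([-528, 135, 0]) {
  translate([0, 0, 360]) cube([348, 360, 35]);
  translate([21, 21, 0]) cylinder(h = 360, r = 21);
  translate([327, 21, 0]) cylinder(h = 360, r = 21);
  translate([21, 339, 0]) cylinder(h = 360, r = 21);
  translate([327, 339, 0]) cylinder(h = 360, r = 21);
}
translate([1326, 135, 0]) {
  translate([0, 0, 360]) cube([348, 360, 35]);
  translate([21, 21, 0]) cylinder(h = 360, r = 21);
  translate([327, 21, 0]) cylinder(h = 360, r = 21);
  translate([21, 339, 0]) cylinder(h = 360, r = 21);
  translate([327, 339, 0]) cylinder(h = 360, r = 21);
}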